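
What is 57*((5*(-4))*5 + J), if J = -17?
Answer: -6669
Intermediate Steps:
57*((5*(-4))*5 + J) = 57*((5*(-4))*5 - 17) = 57*(-20*5 - 17) = 57*(-100 - 17) = 57*(-117) = -6669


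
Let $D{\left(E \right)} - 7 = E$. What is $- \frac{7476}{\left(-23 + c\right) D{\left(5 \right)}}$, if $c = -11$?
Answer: $\frac{623}{34} \approx 18.324$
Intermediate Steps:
$D{\left(E \right)} = 7 + E$
$- \frac{7476}{\left(-23 + c\right) D{\left(5 \right)}} = - \frac{7476}{\left(-23 - 11\right) \left(7 + 5\right)} = - \frac{7476}{\left(-34\right) 12} = - \frac{7476}{-408} = \left(-7476\right) \left(- \frac{1}{408}\right) = \frac{623}{34}$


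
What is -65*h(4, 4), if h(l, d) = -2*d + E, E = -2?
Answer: 650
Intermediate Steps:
h(l, d) = -2 - 2*d (h(l, d) = -2*d - 2 = -2 - 2*d)
-65*h(4, 4) = -65*(-2 - 2*4) = -65*(-2 - 8) = -65*(-10) = 650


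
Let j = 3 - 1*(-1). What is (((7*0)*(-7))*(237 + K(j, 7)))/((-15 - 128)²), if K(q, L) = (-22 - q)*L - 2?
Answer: 0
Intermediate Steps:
j = 4 (j = 3 + 1 = 4)
K(q, L) = -2 + L*(-22 - q) (K(q, L) = L*(-22 - q) - 2 = -2 + L*(-22 - q))
(((7*0)*(-7))*(237 + K(j, 7)))/((-15 - 128)²) = (((7*0)*(-7))*(237 + (-2 - 22*7 - 1*7*4)))/((-15 - 128)²) = ((0*(-7))*(237 + (-2 - 154 - 28)))/((-143)²) = (0*(237 - 184))/20449 = (0*53)*(1/20449) = 0*(1/20449) = 0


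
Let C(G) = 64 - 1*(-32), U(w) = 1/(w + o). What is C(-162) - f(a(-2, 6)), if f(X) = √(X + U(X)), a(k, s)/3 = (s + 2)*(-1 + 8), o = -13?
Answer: 96 - √4036355/155 ≈ 83.038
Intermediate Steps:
U(w) = 1/(-13 + w) (U(w) = 1/(w - 13) = 1/(-13 + w))
a(k, s) = 42 + 21*s (a(k, s) = 3*((s + 2)*(-1 + 8)) = 3*((2 + s)*7) = 3*(14 + 7*s) = 42 + 21*s)
f(X) = √(X + 1/(-13 + X))
C(G) = 96 (C(G) = 64 + 32 = 96)
C(-162) - f(a(-2, 6)) = 96 - √((1 + (42 + 21*6)*(-13 + (42 + 21*6)))/(-13 + (42 + 21*6))) = 96 - √((1 + (42 + 126)*(-13 + (42 + 126)))/(-13 + (42 + 126))) = 96 - √((1 + 168*(-13 + 168))/(-13 + 168)) = 96 - √((1 + 168*155)/155) = 96 - √((1 + 26040)/155) = 96 - √((1/155)*26041) = 96 - √(26041/155) = 96 - √4036355/155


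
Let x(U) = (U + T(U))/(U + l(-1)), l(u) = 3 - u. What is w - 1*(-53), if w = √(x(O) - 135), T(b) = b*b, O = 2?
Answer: 53 + I*√134 ≈ 53.0 + 11.576*I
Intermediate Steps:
T(b) = b²
x(U) = (U + U²)/(4 + U) (x(U) = (U + U²)/(U + (3 - 1*(-1))) = (U + U²)/(U + (3 + 1)) = (U + U²)/(U + 4) = (U + U²)/(4 + U))
w = I*√134 (w = √(2*(1 + 2)/(4 + 2) - 135) = √(2*3/6 - 135) = √(2*(⅙)*3 - 135) = √(1 - 135) = √(-134) = I*√134 ≈ 11.576*I)
w - 1*(-53) = I*√134 - 1*(-53) = I*√134 + 53 = 53 + I*√134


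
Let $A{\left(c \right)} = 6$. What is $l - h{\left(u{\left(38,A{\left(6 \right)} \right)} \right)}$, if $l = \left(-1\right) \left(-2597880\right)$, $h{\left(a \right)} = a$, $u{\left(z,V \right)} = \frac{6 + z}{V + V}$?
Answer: $\frac{7793629}{3} \approx 2.5979 \cdot 10^{6}$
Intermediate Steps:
$u{\left(z,V \right)} = \frac{6 + z}{2 V}$
$l = 2597880$
$l - h{\left(u{\left(38,A{\left(6 \right)} \right)} \right)} = 2597880 - \frac{6 + 38}{2 \cdot 6} = 2597880 - \frac{1}{2} \cdot \frac{1}{6} \cdot 44 = 2597880 - \frac{11}{3} = \frac{7793629}{3}$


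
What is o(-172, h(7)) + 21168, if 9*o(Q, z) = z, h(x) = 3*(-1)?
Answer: 63503/3 ≈ 21168.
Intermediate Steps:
h(x) = -3
o(Q, z) = z/9
o(-172, h(7)) + 21168 = (1/9)*(-3) + 21168 = -1/3 + 21168 = 63503/3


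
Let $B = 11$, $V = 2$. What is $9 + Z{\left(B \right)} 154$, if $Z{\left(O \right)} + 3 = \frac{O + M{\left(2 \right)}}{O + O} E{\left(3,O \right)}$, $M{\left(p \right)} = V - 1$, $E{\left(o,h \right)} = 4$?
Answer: $-117$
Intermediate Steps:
$M{\left(p \right)} = 1$ ($M{\left(p \right)} = 2 - 1 = 1$)
$Z{\left(O \right)} = -3 + \frac{2 \left(1 + O\right)}{O}$ ($Z{\left(O \right)} = -3 + \frac{O + 1}{O + O} 4 = -3 + \frac{1 + O}{2 O} 4 = -3 + \frac{2 \left(1 + O\right)}{O}$)
$9 + Z{\left(B \right)} 154 = 9 + \frac{2 - 11}{11} \cdot 154 = 9 + \frac{1}{11} \left(-9\right) 154 = 9 - 126 = -117$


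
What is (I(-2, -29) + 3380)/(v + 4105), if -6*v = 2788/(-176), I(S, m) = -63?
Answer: 875688/1084417 ≈ 0.80752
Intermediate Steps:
v = 697/264 (v = -1394/(3*(-176)) = -1394*(-1)/(3*176) = -⅙*(-697/44) = 697/264 ≈ 2.6402)
(I(-2, -29) + 3380)/(v + 4105) = (-63 + 3380)/(697/264 + 4105) = 3317/(1084417/264) = 3317*(264/1084417) = 875688/1084417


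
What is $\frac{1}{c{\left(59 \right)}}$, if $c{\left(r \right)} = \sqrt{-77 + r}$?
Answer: $- \frac{i \sqrt{2}}{6} \approx - 0.2357 i$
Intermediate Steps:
$\frac{1}{c{\left(59 \right)}} = \frac{1}{\sqrt{-77 + 59}} = \frac{1}{\sqrt{-18}} = \frac{1}{3 i \sqrt{2}} = - \frac{i \sqrt{2}}{6}$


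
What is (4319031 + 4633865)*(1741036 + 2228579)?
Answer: 35539550255040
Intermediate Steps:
(4319031 + 4633865)*(1741036 + 2228579) = 8952896*3969615 = 35539550255040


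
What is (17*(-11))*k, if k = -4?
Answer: 748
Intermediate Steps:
(17*(-11))*k = (17*(-11))*(-4) = -187*(-4) = 748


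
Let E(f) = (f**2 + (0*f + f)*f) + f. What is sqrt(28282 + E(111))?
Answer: sqrt(53035) ≈ 230.29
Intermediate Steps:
E(f) = f + 2*f**2 (E(f) = (f**2 + (0 + f)*f) + f = (f**2 + f*f) + f = (f**2 + f**2) + f = 2*f**2 + f = f + 2*f**2)
sqrt(28282 + E(111)) = sqrt(28282 + 111*(1 + 2*111)) = sqrt(28282 + 111*(1 + 222)) = sqrt(28282 + 111*223) = sqrt(28282 + 24753) = sqrt(53035)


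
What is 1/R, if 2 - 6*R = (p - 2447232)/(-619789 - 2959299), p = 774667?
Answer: 7158176/1828537 ≈ 3.9147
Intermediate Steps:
R = 1828537/7158176 (R = ⅓ - (774667 - 2447232)/(6*(-619789 - 2959299)) = ⅓ - (-1672565)/(6*(-3579088)) = ⅓ - (-1672565)*(-1)/(6*3579088) = ⅓ - ⅙*1672565/3579088 = ⅓ - 1672565/21474528 = 1828537/7158176 ≈ 0.25545)
1/R = 1/(1828537/7158176) = 7158176/1828537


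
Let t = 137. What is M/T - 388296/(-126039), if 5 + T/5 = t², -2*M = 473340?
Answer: 220009353/394165966 ≈ 0.55816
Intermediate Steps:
M = -236670 (M = -½*473340 = -236670)
T = 93820 (T = -25 + 5*137² = -25 + 5*18769 = -25 + 93845 = 93820)
M/T - 388296/(-126039) = -236670/93820 - 388296/(-126039) = -236670*1/93820 - 388296*(-1/126039) = -23667/9382 + 129432/42013 = 220009353/394165966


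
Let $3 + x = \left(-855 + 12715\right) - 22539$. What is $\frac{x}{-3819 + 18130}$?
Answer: $- \frac{10682}{14311} \approx -0.74642$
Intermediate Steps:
$x = -10682$ ($x = -3 + \left(\left(-855 + 12715\right) - 22539\right) = -3 + \left(11860 - 22539\right) = -3 - 10679 = -10682$)
$\frac{x}{-3819 + 18130} = - \frac{10682}{-3819 + 18130} = - \frac{10682}{14311}$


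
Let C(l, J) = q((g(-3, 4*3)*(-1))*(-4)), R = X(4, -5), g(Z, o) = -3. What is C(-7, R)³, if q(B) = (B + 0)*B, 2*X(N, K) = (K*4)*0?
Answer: 2985984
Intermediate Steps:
X(N, K) = 0 (X(N, K) = ((K*4)*0)/2 = ((4*K)*0)/2 = (½)*0 = 0)
R = 0
q(B) = B² (q(B) = B*B = B²)
C(l, J) = 144 (C(l, J) = (-3*(-1)*(-4))² = (3*(-4))² = (-12)² = 144)
C(-7, R)³ = 144³ = 2985984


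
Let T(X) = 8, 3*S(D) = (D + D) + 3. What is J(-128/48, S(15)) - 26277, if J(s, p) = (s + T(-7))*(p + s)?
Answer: -236093/9 ≈ -26233.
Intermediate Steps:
S(D) = 1 + 2*D/3 (S(D) = ((D + D) + 3)/3 = (2*D + 3)/3 = (3 + 2*D)/3 = 1 + 2*D/3)
J(s, p) = (8 + s)*(p + s) (J(s, p) = (s + 8)*(p + s) = (8 + s)*(p + s))
J(-128/48, S(15)) - 26277 = ((-128/48)**2 + 8*(1 + (2/3)*15) + 8*(-128/48) + (1 + (2/3)*15)*(-128/48)) - 26277 = ((-128*1/48)**2 + 8*(1 + 10) + 8*(-128*1/48) + (1 + 10)*(-128*1/48)) - 26277 = ((-8/3)**2 + 8*11 + 8*(-8/3) + 11*(-8/3)) - 26277 = (64/9 + 88 - 64/3 - 88/3) - 26277 = 400/9 - 26277 = -236093/9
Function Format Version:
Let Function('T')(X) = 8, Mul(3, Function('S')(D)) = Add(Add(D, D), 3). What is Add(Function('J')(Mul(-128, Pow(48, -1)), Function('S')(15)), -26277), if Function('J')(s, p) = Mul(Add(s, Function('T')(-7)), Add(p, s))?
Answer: Rational(-236093, 9) ≈ -26233.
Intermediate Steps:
Function('S')(D) = Add(1, Mul(Rational(2, 3), D)) (Function('S')(D) = Mul(Rational(1, 3), Add(Add(D, D), 3)) = Mul(Rational(1, 3), Add(Mul(2, D), 3)) = Mul(Rational(1, 3), Add(3, Mul(2, D))) = Add(1, Mul(Rational(2, 3), D)))
Function('J')(s, p) = Mul(Add(8, s), Add(p, s)) (Function('J')(s, p) = Mul(Add(s, 8), Add(p, s)) = Mul(Add(8, s), Add(p, s)))
Add(Function('J')(Mul(-128, Pow(48, -1)), Function('S')(15)), -26277) = Add(Add(Pow(Mul(-128, Pow(48, -1)), 2), Mul(8, Add(1, Mul(Rational(2, 3), 15))), Mul(8, Mul(-128, Pow(48, -1))), Mul(Add(1, Mul(Rational(2, 3), 15)), Mul(-128, Pow(48, -1)))), -26277) = Add(Add(Pow(Mul(-128, Rational(1, 48)), 2), Mul(8, Add(1, 10)), Mul(8, Mul(-128, Rational(1, 48))), Mul(Add(1, 10), Mul(-128, Rational(1, 48)))), -26277) = Add(Add(Pow(Rational(-8, 3), 2), Mul(8, 11), Mul(8, Rational(-8, 3)), Mul(11, Rational(-8, 3))), -26277) = Add(Add(Rational(64, 9), 88, Rational(-64, 3), Rational(-88, 3)), -26277) = Add(Rational(400, 9), -26277) = Rational(-236093, 9)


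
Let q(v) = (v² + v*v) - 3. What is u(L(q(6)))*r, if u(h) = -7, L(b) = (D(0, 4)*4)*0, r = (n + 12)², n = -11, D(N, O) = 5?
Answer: -7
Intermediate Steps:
q(v) = -3 + 2*v² (q(v) = (v² + v²) - 3 = 2*v² - 3 = -3 + 2*v²)
r = 1 (r = (-11 + 12)² = 1² = 1)
L(b) = 0 (L(b) = (5*4)*0 = 20*0 = 0)
u(L(q(6)))*r = -7*1 = -7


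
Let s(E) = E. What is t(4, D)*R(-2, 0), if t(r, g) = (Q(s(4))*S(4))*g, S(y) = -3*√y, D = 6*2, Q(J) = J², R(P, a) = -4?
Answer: 4608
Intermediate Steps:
D = 12
t(r, g) = -96*g (t(r, g) = (4²*(-3*√4))*g = (16*(-3*2))*g = (16*(-6))*g = -96*g)
t(4, D)*R(-2, 0) = -96*12*(-4) = -1152*(-4) = 4608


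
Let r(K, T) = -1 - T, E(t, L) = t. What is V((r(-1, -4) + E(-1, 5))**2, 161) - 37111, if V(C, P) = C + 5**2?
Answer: -37082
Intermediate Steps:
V(C, P) = 25 + C (V(C, P) = C + 25 = 25 + C)
V((r(-1, -4) + E(-1, 5))**2, 161) - 37111 = (25 + ((-1 - 1*(-4)) - 1)**2) - 37111 = (25 + ((-1 + 4) - 1)**2) - 37111 = (25 + (3 - 1)**2) - 37111 = (25 + 2**2) - 37111 = (25 + 4) - 37111 = 29 - 37111 = -37082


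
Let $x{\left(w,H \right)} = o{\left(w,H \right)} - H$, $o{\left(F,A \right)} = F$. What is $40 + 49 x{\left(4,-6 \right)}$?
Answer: $530$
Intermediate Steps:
$x{\left(w,H \right)} = w - H$
$40 + 49 x{\left(4,-6 \right)} = 40 + 49 \left(4 - -6\right) = 40 + 49 \left(4 + 6\right) = 40 + 49 \cdot 10 = 40 + 490 = 530$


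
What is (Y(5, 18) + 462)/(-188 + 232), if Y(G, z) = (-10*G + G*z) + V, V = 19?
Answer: 521/44 ≈ 11.841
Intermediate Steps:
Y(G, z) = 19 - 10*G + G*z (Y(G, z) = (-10*G + G*z) + 19 = 19 - 10*G + G*z)
(Y(5, 18) + 462)/(-188 + 232) = ((19 - 10*5 + 5*18) + 462)/(-188 + 232) = ((19 - 50 + 90) + 462)/44 = (59 + 462)*(1/44) = 521*(1/44) = 521/44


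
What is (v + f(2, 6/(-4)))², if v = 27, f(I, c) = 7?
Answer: 1156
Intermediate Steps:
(v + f(2, 6/(-4)))² = (27 + 7)² = 34² = 1156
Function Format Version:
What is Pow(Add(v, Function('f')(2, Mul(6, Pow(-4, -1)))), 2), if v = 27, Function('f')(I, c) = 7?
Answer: 1156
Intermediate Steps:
Pow(Add(v, Function('f')(2, Mul(6, Pow(-4, -1)))), 2) = Pow(Add(27, 7), 2) = Pow(34, 2) = 1156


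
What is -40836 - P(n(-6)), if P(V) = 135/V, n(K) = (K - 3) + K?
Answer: -40827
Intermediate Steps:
n(K) = -3 + 2*K (n(K) = (-3 + K) + K = -3 + 2*K)
-40836 - P(n(-6)) = -40836 - 135/(-3 + 2*(-6)) = -40836 - 135/(-3 - 12) = -40836 - 135/(-15) = -40836 - 135*(-1)/15 = -40836 - 1*(-9) = -40836 + 9 = -40827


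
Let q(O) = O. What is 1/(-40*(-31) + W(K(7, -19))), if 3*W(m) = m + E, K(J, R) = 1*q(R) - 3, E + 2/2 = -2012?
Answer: 3/1685 ≈ 0.0017804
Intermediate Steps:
E = -2013 (E = -1 - 2012 = -2013)
K(J, R) = -3 + R (K(J, R) = 1*R - 3 = R - 3 = -3 + R)
W(m) = -671 + m/3 (W(m) = (m - 2013)/3 = (-2013 + m)/3 = -671 + m/3)
1/(-40*(-31) + W(K(7, -19))) = 1/(-40*(-31) + (-671 + (-3 - 19)/3)) = 1/(1240 + (-671 + (1/3)*(-22))) = 1/(1240 + (-671 - 22/3)) = 1/(1240 - 2035/3) = 1/(1685/3) = 3/1685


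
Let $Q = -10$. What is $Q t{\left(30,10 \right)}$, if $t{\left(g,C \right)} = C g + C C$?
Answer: $-4000$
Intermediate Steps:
$t{\left(g,C \right)} = C^{2} + C g$ ($t{\left(g,C \right)} = C g + C^{2} = C^{2} + C g$)
$Q t{\left(30,10 \right)} = - 10 \cdot 10 \left(10 + 30\right) = - 10 \cdot 10 \cdot 40 = \left(-10\right) 400 = -4000$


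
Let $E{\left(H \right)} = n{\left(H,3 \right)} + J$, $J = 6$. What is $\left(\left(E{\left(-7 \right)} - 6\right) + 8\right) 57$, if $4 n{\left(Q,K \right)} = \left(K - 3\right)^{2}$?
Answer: $456$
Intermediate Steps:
$n{\left(Q,K \right)} = \frac{\left(-3 + K\right)^{2}}{4}$ ($n{\left(Q,K \right)} = \frac{\left(K - 3\right)^{2}}{4} = \frac{\left(-3 + K\right)^{2}}{4}$)
$E{\left(H \right)} = 6$ ($E{\left(H \right)} = \frac{\left(-3 + 3\right)^{2}}{4} + 6 = \frac{0^{2}}{4} + 6 = \frac{1}{4} \cdot 0 + 6 = 0 + 6 = 6$)
$\left(\left(E{\left(-7 \right)} - 6\right) + 8\right) 57 = \left(\left(6 - 6\right) + 8\right) 57 = \left(0 + 8\right) 57 = 8 \cdot 57 = 456$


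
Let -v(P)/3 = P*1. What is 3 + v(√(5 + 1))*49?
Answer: 3 - 147*√6 ≈ -357.08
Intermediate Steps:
v(P) = -3*P
3 + v(√(5 + 1))*49 = 3 - 3*√(5 + 1)*49 = 3 - 3*√6*49 = 3 - 147*√6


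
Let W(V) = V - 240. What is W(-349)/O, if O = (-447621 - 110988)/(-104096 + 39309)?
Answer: -38159543/558609 ≈ -68.312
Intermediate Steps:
O = 558609/64787 (O = -558609/(-64787) = -558609*(-1/64787) = 558609/64787 ≈ 8.6222)
W(V) = -240 + V
W(-349)/O = (-240 - 349)/(558609/64787) = -589*64787/558609 = -38159543/558609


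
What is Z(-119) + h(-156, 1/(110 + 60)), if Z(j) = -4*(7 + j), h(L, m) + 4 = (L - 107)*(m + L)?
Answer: 7049977/170 ≈ 41470.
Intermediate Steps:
h(L, m) = -4 + (-107 + L)*(L + m) (h(L, m) = -4 + (L - 107)*(m + L) = -4 + (-107 + L)*(L + m))
Z(j) = -28 - 4*j
Z(-119) + h(-156, 1/(110 + 60)) = (-28 - 4*(-119)) + (-4 + (-156)**2 - 107*(-156) - 107/(110 + 60) - 156/(110 + 60)) = (-28 + 476) + (-4 + 24336 + 16692 - 107/170 - 156/170) = 448 + (-4 + 24336 + 16692 - 107*1/170 - 156*1/170) = 448 + (-4 + 24336 + 16692 - 107/170 - 78/85) = 448 + 6973817/170 = 7049977/170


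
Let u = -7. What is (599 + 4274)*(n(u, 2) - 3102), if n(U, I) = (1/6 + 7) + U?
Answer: -90691403/6 ≈ -1.5115e+7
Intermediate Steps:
n(U, I) = 43/6 + U (n(U, I) = (⅙ + 7) + U = 43/6 + U)
(599 + 4274)*(n(u, 2) - 3102) = (599 + 4274)*((43/6 - 7) - 3102) = 4873*(⅙ - 3102) = 4873*(-18611/6) = -90691403/6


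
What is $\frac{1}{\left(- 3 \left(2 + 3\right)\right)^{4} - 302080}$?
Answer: $- \frac{1}{251455} \approx -3.9769 \cdot 10^{-6}$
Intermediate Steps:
$\frac{1}{\left(- 3 \left(2 + 3\right)\right)^{4} - 302080} = \frac{1}{\left(\left(-3\right) 5\right)^{4} - 302080} = \frac{1}{\left(-15\right)^{4} - 302080} = \frac{1}{50625 - 302080} = \frac{1}{-251455} = - \frac{1}{251455}$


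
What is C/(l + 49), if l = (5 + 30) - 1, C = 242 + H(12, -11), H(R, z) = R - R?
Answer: 242/83 ≈ 2.9157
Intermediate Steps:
H(R, z) = 0
C = 242 (C = 242 + 0 = 242)
l = 34 (l = 35 - 1 = 34)
C/(l + 49) = 242/(34 + 49) = 242/83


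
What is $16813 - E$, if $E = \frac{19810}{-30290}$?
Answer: $\frac{50928558}{3029} \approx 16814.0$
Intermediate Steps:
$E = - \frac{1981}{3029}$ ($E = 19810 \left(- \frac{1}{30290}\right) = - \frac{1981}{3029} \approx -0.65401$)
$16813 - E = 16813 - - \frac{1981}{3029} = 16813 + \frac{1981}{3029} = \frac{50928558}{3029}$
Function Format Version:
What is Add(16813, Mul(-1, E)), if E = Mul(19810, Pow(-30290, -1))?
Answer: Rational(50928558, 3029) ≈ 16814.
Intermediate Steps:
E = Rational(-1981, 3029) (E = Mul(19810, Rational(-1, 30290)) = Rational(-1981, 3029) ≈ -0.65401)
Add(16813, Mul(-1, E)) = Add(16813, Mul(-1, Rational(-1981, 3029))) = Add(16813, Rational(1981, 3029)) = Rational(50928558, 3029)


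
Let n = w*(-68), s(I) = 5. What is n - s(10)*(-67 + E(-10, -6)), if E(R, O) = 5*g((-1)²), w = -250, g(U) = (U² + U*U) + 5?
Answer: 17160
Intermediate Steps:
g(U) = 5 + 2*U² (g(U) = (U² + U²) + 5 = 2*U² + 5 = 5 + 2*U²)
E(R, O) = 35 (E(R, O) = 5*(5 + 2*((-1)²)²) = 5*(5 + 2*1²) = 5*(5 + 2*1) = 5*(5 + 2) = 5*7 = 35)
n = 17000 (n = -250*(-68) = 17000)
n - s(10)*(-67 + E(-10, -6)) = 17000 - 5*(-67 + 35) = 17000 - 5*(-32) = 17000 - 1*(-160) = 17000 + 160 = 17160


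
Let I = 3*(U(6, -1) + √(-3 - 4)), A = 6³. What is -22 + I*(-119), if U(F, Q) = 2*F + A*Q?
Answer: 72806 - 357*I*√7 ≈ 72806.0 - 944.53*I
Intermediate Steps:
A = 216
U(F, Q) = 2*F + 216*Q
I = -612 + 3*I*√7 (I = 3*((2*6 + 216*(-1)) + √(-3 - 4)) = 3*((12 - 216) + √(-7)) = 3*(-204 + I*√7) = -612 + 3*I*√7 ≈ -612.0 + 7.9373*I)
-22 + I*(-119) = -22 + (-612 + 3*I*√7)*(-119) = -22 + (72828 - 357*I*√7) = 72806 - 357*I*√7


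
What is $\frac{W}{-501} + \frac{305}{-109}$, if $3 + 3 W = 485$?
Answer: $- \frac{510953}{163827} \approx -3.1189$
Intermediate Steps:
$W = \frac{482}{3}$ ($W = -1 + \frac{1}{3} \cdot 485 = -1 + \frac{485}{3} = \frac{482}{3} \approx 160.67$)
$\frac{W}{-501} + \frac{305}{-109} = \frac{482}{3 \left(-501\right)} + \frac{305}{-109} = \frac{482}{3} \left(- \frac{1}{501}\right) + 305 \left(- \frac{1}{109}\right) = - \frac{482}{1503} - \frac{305}{109} = - \frac{510953}{163827}$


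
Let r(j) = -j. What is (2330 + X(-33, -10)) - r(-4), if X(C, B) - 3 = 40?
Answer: 2369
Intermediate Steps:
X(C, B) = 43 (X(C, B) = 3 + 40 = 43)
(2330 + X(-33, -10)) - r(-4) = (2330 + 43) - (-1)*(-4) = 2373 - 1*4 = 2373 - 4 = 2369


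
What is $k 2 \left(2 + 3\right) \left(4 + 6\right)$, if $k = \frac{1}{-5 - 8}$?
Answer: $- \frac{100}{13} \approx -7.6923$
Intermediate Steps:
$k = - \frac{1}{13}$ ($k = \frac{1}{-13} = - \frac{1}{13} \approx -0.076923$)
$k 2 \left(2 + 3\right) \left(4 + 6\right) = \left(- \frac{1}{13}\right) 2 \left(2 + 3\right) \left(4 + 6\right) = - \frac{2 \cdot 5 \cdot 10}{13} = \left(- \frac{2}{13}\right) 50 = - \frac{100}{13}$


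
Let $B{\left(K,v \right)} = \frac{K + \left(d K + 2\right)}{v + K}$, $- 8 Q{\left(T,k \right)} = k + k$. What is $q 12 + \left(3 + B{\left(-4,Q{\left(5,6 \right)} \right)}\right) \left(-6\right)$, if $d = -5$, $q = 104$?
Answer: $\frac{13746}{11} \approx 1249.6$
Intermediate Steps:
$Q{\left(T,k \right)} = - \frac{k}{4}$ ($Q{\left(T,k \right)} = - \frac{k + k}{8} = - \frac{2 k}{8} = - \frac{k}{4}$)
$B{\left(K,v \right)} = \frac{2 - 4 K}{K + v}$ ($B{\left(K,v \right)} = \frac{K - \left(-2 + 5 K\right)}{v + K} = \frac{K - \left(-2 + 5 K\right)}{K + v} = \frac{2 - 4 K}{K + v}$)
$q 12 + \left(3 + B{\left(-4,Q{\left(5,6 \right)} \right)}\right) \left(-6\right) = 104 \cdot 12 + \left(3 + \frac{2 \left(1 - -8\right)}{-4 - \frac{3}{2}}\right) \left(-6\right) = 1248 + \left(3 + \frac{2 \left(1 + 8\right)}{-4 - \frac{3}{2}}\right) \left(-6\right) = 1248 + \left(3 + 2 \frac{1}{- \frac{11}{2}} \cdot 9\right) \left(-6\right) = 1248 + \left(3 + 2 \left(- \frac{2}{11}\right) 9\right) \left(-6\right) = 1248 + \left(3 - \frac{36}{11}\right) \left(-6\right) = 1248 - - \frac{18}{11} = 1248 + \frac{18}{11} = \frac{13746}{11}$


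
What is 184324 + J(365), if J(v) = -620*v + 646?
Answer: -41330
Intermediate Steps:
J(v) = 646 - 620*v
184324 + J(365) = 184324 + (646 - 620*365) = 184324 + (646 - 226300) = 184324 - 225654 = -41330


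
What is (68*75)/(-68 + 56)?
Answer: -425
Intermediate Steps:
(68*75)/(-68 + 56) = 5100/(-12) = 5100*(-1/12) = -425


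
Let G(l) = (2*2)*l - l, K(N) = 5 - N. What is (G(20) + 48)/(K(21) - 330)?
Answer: -54/173 ≈ -0.31214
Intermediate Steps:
G(l) = 3*l (G(l) = 4*l - l = 3*l)
(G(20) + 48)/(K(21) - 330) = (3*20 + 48)/((5 - 1*21) - 330) = (60 + 48)/((5 - 21) - 330) = 108/(-16 - 330) = 108/(-346) = 108*(-1/346) = -54/173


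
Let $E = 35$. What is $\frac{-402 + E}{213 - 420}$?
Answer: $\frac{367}{207} \approx 1.7729$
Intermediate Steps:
$\frac{-402 + E}{213 - 420} = \frac{-402 + 35}{213 - 420} = - \frac{367}{-207} = \left(-367\right) \left(- \frac{1}{207}\right) = \frac{367}{207}$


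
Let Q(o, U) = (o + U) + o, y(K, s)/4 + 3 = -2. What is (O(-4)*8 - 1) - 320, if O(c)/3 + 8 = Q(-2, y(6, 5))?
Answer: -1089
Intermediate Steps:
y(K, s) = -20 (y(K, s) = -12 + 4*(-2) = -12 - 8 = -20)
Q(o, U) = U + 2*o (Q(o, U) = (U + o) + o = U + 2*o)
O(c) = -96 (O(c) = -24 + 3*(-20 + 2*(-2)) = -24 + 3*(-20 - 4) = -24 + 3*(-24) = -24 - 72 = -96)
(O(-4)*8 - 1) - 320 = (-96*8 - 1) - 320 = (-768 - 1) - 320 = -769 - 320 = -1089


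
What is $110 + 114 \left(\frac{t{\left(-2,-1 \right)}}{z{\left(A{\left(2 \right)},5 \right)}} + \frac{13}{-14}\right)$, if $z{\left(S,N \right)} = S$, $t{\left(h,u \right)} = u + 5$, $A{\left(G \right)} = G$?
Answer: $\frac{1625}{7} \approx 232.14$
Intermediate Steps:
$t{\left(h,u \right)} = 5 + u$
$110 + 114 \left(\frac{t{\left(-2,-1 \right)}}{z{\left(A{\left(2 \right)},5 \right)}} + \frac{13}{-14}\right) = 110 + 114 \left(\frac{5 - 1}{2} + \frac{13}{-14}\right) = 110 + 114 \left(4 \cdot \frac{1}{2} + 13 \left(- \frac{1}{14}\right)\right) = 110 + 114 \left(2 - \frac{13}{14}\right) = 110 + 114 \cdot \frac{15}{14} = 110 + \frac{855}{7} = \frac{1625}{7}$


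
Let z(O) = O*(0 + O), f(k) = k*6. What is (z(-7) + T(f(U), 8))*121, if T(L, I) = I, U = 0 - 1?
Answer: 6897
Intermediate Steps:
U = -1
f(k) = 6*k
z(O) = O**2 (z(O) = O*O = O**2)
(z(-7) + T(f(U), 8))*121 = ((-7)**2 + 8)*121 = (49 + 8)*121 = 57*121 = 6897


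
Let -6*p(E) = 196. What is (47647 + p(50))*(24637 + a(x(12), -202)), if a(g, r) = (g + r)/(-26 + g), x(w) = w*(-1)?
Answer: 22293507010/19 ≈ 1.1733e+9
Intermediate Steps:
x(w) = -w
p(E) = -98/3 (p(E) = -⅙*196 = -98/3)
a(g, r) = (g + r)/(-26 + g)
(47647 + p(50))*(24637 + a(x(12), -202)) = (47647 - 98/3)*(24637 + (-1*12 - 202)/(-26 - 1*12)) = 142843*(24637 + (-12 - 202)/(-26 - 12))/3 = 142843*(24637 - 214/(-38))/3 = 142843*(24637 - 1/38*(-214))/3 = 142843*(24637 + 107/19)/3 = (142843/3)*(468210/19) = 22293507010/19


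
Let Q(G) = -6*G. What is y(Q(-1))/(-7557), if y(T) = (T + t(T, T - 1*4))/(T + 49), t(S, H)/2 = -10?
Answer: 14/415635 ≈ 3.3683e-5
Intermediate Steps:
t(S, H) = -20 (t(S, H) = 2*(-10) = -20)
y(T) = (-20 + T)/(49 + T) (y(T) = (T - 20)/(T + 49) = (-20 + T)/(49 + T))
y(Q(-1))/(-7557) = ((-20 - 6*(-1))/(49 - 6*(-1)))/(-7557) = ((-20 + 6)/(49 + 6))*(-1/7557) = (-14/55)*(-1/7557) = ((1/55)*(-14))*(-1/7557) = -14/55*(-1/7557) = 14/415635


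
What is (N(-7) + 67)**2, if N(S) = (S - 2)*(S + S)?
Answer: 37249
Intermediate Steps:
N(S) = 2*S*(-2 + S) (N(S) = (-2 + S)*(2*S) = 2*S*(-2 + S))
(N(-7) + 67)**2 = (2*(-7)*(-2 - 7) + 67)**2 = (2*(-7)*(-9) + 67)**2 = (126 + 67)**2 = 193**2 = 37249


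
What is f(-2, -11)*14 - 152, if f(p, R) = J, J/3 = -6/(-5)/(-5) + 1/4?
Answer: -7579/50 ≈ -151.58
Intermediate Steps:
J = 3/100 (J = 3*(-6/(-5)/(-5) + 1/4) = 3*(-6*(-⅕)*(-⅕) + 1*(¼)) = 3*((6/5)*(-⅕) + ¼) = 3*(-6/25 + ¼) = 3*(1/100) = 3/100 ≈ 0.030000)
f(p, R) = 3/100
f(-2, -11)*14 - 152 = (3/100)*14 - 152 = 21/50 - 152 = -7579/50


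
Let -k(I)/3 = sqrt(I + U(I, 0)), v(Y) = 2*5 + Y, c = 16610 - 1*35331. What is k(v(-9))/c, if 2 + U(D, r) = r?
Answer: 3*I/18721 ≈ 0.00016025*I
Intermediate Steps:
c = -18721 (c = 16610 - 35331 = -18721)
U(D, r) = -2 + r
v(Y) = 10 + Y
k(I) = -3*sqrt(-2 + I) (k(I) = -3*sqrt(I + (-2 + 0)) = -3*sqrt(I - 2) = -3*sqrt(-2 + I))
k(v(-9))/c = -3*sqrt(-2 + (10 - 9))/(-18721) = -3*sqrt(-2 + 1)*(-1/18721) = -3*I*(-1/18721) = 3*I/18721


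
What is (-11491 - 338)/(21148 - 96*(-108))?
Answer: -11829/31516 ≈ -0.37533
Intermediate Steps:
(-11491 - 338)/(21148 - 96*(-108)) = -11829/(21148 + 10368) = -11829/31516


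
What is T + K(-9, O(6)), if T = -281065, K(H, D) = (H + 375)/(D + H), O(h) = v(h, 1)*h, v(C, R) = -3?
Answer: -2529707/9 ≈ -2.8108e+5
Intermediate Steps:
O(h) = -3*h
K(H, D) = (375 + H)/(D + H)
T + K(-9, O(6)) = -281065 + (375 - 9)/(-3*6 - 9) = -281065 + 366/(-18 - 9) = -281065 + 366/(-27) = -281065 - 1/27*366 = -281065 - 122/9 = -2529707/9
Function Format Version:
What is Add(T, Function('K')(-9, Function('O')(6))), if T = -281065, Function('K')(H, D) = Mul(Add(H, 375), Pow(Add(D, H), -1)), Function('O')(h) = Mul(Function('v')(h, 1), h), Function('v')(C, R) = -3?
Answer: Rational(-2529707, 9) ≈ -2.8108e+5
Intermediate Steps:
Function('O')(h) = Mul(-3, h)
Function('K')(H, D) = Mul(Pow(Add(D, H), -1), Add(375, H)) (Function('K')(H, D) = Mul(Add(375, H), Pow(Add(D, H), -1)) = Mul(Pow(Add(D, H), -1), Add(375, H)))
Add(T, Function('K')(-9, Function('O')(6))) = Add(-281065, Mul(Pow(Add(Mul(-3, 6), -9), -1), Add(375, -9))) = Add(-281065, Mul(Pow(Add(-18, -9), -1), 366)) = Add(-281065, Mul(Pow(-27, -1), 366)) = Add(-281065, Mul(Rational(-1, 27), 366)) = Add(-281065, Rational(-122, 9)) = Rational(-2529707, 9)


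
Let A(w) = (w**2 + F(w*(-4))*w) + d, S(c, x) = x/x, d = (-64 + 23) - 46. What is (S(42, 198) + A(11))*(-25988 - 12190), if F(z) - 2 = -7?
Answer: 763560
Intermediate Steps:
F(z) = -5 (F(z) = 2 - 7 = -5)
d = -87 (d = -41 - 46 = -87)
S(c, x) = 1
A(w) = -87 + w**2 - 5*w (A(w) = (w**2 - 5*w) - 87 = -87 + w**2 - 5*w)
(S(42, 198) + A(11))*(-25988 - 12190) = (1 + (-87 + 11**2 - 5*11))*(-25988 - 12190) = (1 + (-87 + 121 - 55))*(-38178) = (1 - 21)*(-38178) = -20*(-38178) = 763560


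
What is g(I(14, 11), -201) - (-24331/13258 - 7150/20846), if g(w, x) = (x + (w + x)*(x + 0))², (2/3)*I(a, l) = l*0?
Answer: 31902507481479909/19741162 ≈ 1.6160e+9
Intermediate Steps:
I(a, l) = 0 (I(a, l) = 3*(l*0)/2 = (3/2)*0 = 0)
g(w, x) = (x + x*(w + x))² (g(w, x) = (x + (w + x)*x)² = (x + x*(w + x))²)
g(I(14, 11), -201) - (-24331/13258 - 7150/20846) = (-201)²*(1 + 0 - 201)² - (-24331/13258 - 7150/20846) = 40401*(-200)² - (-24331*1/13258 - 7150*1/20846) = 40401*40000 - (-24331/13258 - 3575/10423) = 1616040000 - 1*(-42999909/19741162) = 1616040000 + 42999909/19741162 = 31902507481479909/19741162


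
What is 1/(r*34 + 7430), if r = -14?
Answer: 1/6954 ≈ 0.00014380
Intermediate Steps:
1/(r*34 + 7430) = 1/(-14*34 + 7430) = 1/(-476 + 7430) = 1/6954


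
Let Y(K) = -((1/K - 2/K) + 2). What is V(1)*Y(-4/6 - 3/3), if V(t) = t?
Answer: -13/5 ≈ -2.6000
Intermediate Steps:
Y(K) = -2 + 1/K (Y(K) = -((1/K - 2/K) + 2) = -(-1/K + 2) = -(2 - 1/K) = -2 + 1/K)
V(1)*Y(-4/6 - 3/3) = 1*(-2 + 1/(-4/6 - 3/3)) = 1*(-2 + 1/(-4*⅙ - 3*⅓)) = 1*(-2 + 1/(-⅔ - 1)) = 1*(-2 + 1/(-5/3)) = 1*(-2 - ⅗) = 1*(-13/5) = -13/5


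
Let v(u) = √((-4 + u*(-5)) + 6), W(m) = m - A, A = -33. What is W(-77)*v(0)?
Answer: -44*√2 ≈ -62.225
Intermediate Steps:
W(m) = 33 + m (W(m) = m - 1*(-33) = m + 33 = 33 + m)
v(u) = √(2 - 5*u) (v(u) = √((-4 - 5*u) + 6) = √(2 - 5*u))
W(-77)*v(0) = (33 - 77)*√(2 - 5*0) = -44*√(2 + 0) = -44*√2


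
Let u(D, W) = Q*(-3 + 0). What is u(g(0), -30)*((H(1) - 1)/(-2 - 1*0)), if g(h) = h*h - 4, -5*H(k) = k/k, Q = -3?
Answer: 27/5 ≈ 5.4000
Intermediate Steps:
H(k) = -⅕ (H(k) = -k/(5*k) = -⅕*1 = -⅕)
g(h) = -4 + h² (g(h) = h² - 4 = -4 + h²)
u(D, W) = 9 (u(D, W) = -3*(-3 + 0) = -3*(-3) = 9)
u(g(0), -30)*((H(1) - 1)/(-2 - 1*0)) = 9*((-⅕ - 1)/(-2 - 1*0)) = 9*(-6/(5*(-2 + 0))) = 9*(-6/5/(-2)) = 9*(-6/5*(-½)) = 9*(⅗) = 27/5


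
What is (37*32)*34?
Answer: 40256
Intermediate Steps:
(37*32)*34 = 1184*34 = 40256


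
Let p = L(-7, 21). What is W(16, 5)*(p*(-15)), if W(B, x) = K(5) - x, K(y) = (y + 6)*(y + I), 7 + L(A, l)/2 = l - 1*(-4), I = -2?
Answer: -15120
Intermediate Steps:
L(A, l) = -6 + 2*l (L(A, l) = -14 + 2*(l - 1*(-4)) = -14 + 2*(l + 4) = -14 + 2*(4 + l) = -14 + (8 + 2*l) = -6 + 2*l)
p = 36 (p = -6 + 2*21 = -6 + 42 = 36)
K(y) = (-2 + y)*(6 + y) (K(y) = (y + 6)*(y - 2) = (6 + y)*(-2 + y) = (-2 + y)*(6 + y))
W(B, x) = 33 - x (W(B, x) = (-12 + 5**2 + 4*5) - x = (-12 + 25 + 20) - x = 33 - x)
W(16, 5)*(p*(-15)) = (33 - 1*5)*(36*(-15)) = (33 - 5)*(-540) = 28*(-540) = -15120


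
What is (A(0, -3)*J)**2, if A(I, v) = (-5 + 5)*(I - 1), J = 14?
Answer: 0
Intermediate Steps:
A(I, v) = 0 (A(I, v) = 0*(-1 + I) = 0)
(A(0, -3)*J)**2 = (0*14)**2 = 0**2 = 0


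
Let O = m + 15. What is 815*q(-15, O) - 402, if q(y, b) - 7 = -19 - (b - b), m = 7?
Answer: -10182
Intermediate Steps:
O = 22 (O = 7 + 15 = 22)
q(y, b) = -12 (q(y, b) = 7 + (-19 - (b - b)) = 7 + (-19 - 1*0) = 7 + (-19 + 0) = 7 - 19 = -12)
815*q(-15, O) - 402 = 815*(-12) - 402 = -9780 - 402 = -10182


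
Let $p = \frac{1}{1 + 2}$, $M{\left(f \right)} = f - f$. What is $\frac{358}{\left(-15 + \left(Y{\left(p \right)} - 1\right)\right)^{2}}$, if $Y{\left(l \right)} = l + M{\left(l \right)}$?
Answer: $\frac{3222}{2209} \approx 1.4586$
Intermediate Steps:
$M{\left(f \right)} = 0$
$p = \frac{1}{3} \approx 0.33333$
$Y{\left(l \right)} = l$ ($Y{\left(l \right)} = l + 0 = l$)
$\frac{358}{\left(-15 + \left(Y{\left(p \right)} - 1\right)\right)^{2}} = \frac{358}{\left(-15 + \left(\frac{1}{3} - 1\right)\right)^{2}} = \frac{358}{\left(-15 - \frac{2}{3}\right)^{2}} = \frac{358}{\left(- \frac{47}{3}\right)^{2}} = \frac{358}{\frac{2209}{9}} = 358 \cdot \frac{9}{2209} = \frac{3222}{2209}$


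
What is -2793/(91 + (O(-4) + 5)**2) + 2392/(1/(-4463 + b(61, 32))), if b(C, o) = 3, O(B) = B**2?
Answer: -42673301/4 ≈ -1.0668e+7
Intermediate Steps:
-2793/(91 + (O(-4) + 5)**2) + 2392/(1/(-4463 + b(61, 32))) = -2793/(91 + ((-4)**2 + 5)**2) + 2392/(1/(-4463 + 3)) = -2793/(91 + (16 + 5)**2) + 2392/(1/(-4460)) = -2793/(91 + 21**2) + 2392/(-1/4460) = -2793/(91 + 441) + 2392*(-4460) = -2793/532 - 10668320 = -2793*1/532 - 10668320 = -21/4 - 10668320 = -42673301/4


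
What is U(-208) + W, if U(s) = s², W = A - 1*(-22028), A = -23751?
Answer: 41541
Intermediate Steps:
W = -1723 (W = -23751 - 1*(-22028) = -23751 + 22028 = -1723)
U(-208) + W = (-208)² - 1723 = 43264 - 1723 = 41541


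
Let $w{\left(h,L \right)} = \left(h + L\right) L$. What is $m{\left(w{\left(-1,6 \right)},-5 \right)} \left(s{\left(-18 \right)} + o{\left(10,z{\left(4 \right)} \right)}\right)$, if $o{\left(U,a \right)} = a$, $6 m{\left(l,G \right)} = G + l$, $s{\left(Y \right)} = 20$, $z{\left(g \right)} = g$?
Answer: $100$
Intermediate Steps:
$w{\left(h,L \right)} = L \left(L + h\right)$ ($w{\left(h,L \right)} = \left(L + h\right) L = L \left(L + h\right)$)
$m{\left(l,G \right)} = \frac{G}{6} + \frac{l}{6}$ ($m{\left(l,G \right)} = \frac{G + l}{6} = \frac{G}{6} + \frac{l}{6}$)
$m{\left(w{\left(-1,6 \right)},-5 \right)} \left(s{\left(-18 \right)} + o{\left(10,z{\left(4 \right)} \right)}\right) = \left(\frac{1}{6} \left(-5\right) + \frac{6 \left(6 - 1\right)}{6}\right) \left(20 + 4\right) = \left(- \frac{5}{6} + \frac{6 \cdot 5}{6}\right) 24 = \left(- \frac{5}{6} + \frac{1}{6} \cdot 30\right) 24 = \left(- \frac{5}{6} + 5\right) 24 = \frac{25}{6} \cdot 24 = 100$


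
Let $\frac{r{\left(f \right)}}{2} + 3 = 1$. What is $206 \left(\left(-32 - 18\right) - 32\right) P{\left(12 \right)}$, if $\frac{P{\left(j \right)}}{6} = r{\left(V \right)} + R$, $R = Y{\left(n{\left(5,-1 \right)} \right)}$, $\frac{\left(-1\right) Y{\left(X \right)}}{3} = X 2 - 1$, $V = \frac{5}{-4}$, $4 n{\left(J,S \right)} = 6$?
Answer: $1013520$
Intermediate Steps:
$n{\left(J,S \right)} = \frac{3}{2}$ ($n{\left(J,S \right)} = \frac{1}{4} \cdot 6 = \frac{3}{2}$)
$V = - \frac{5}{4}$ ($V = 5 \left(- \frac{1}{4}\right) = - \frac{5}{4} \approx -1.25$)
$r{\left(f \right)} = -4$ ($r{\left(f \right)} = -6 + 2 \cdot 1 = -6 + 2 = -4$)
$Y{\left(X \right)} = 3 - 6 X$ ($Y{\left(X \right)} = - 3 \left(X 2 - 1\right) = - 3 \left(2 X - 1\right) = - 3 \left(-1 + 2 X\right) = 3 - 6 X$)
$R = -6$ ($R = 3 - 9 = -6$)
$P{\left(j \right)} = -60$ ($P{\left(j \right)} = 6 \left(-4 - 6\right) = 6 \left(-10\right) = -60$)
$206 \left(\left(-32 - 18\right) - 32\right) P{\left(12 \right)} = 206 \left(\left(-32 - 18\right) - 32\right) \left(-60\right) = 206 \left(-50 - 32\right) \left(-60\right) = 206 \left(-82\right) \left(-60\right) = \left(-16892\right) \left(-60\right) = 1013520$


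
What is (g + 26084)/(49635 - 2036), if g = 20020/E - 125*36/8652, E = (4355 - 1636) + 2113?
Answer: 22721484917/41457205832 ≈ 0.54807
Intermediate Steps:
E = 4832 (E = 2719 + 2113 = 4832)
g = 3155605/870968 (g = 20020/4832 - 125*36/8652 = 20020*(1/4832) - 4500*1/8652 = 5005/1208 - 375/721 = 3155605/870968 ≈ 3.6231)
(g + 26084)/(49635 - 2036) = (3155605/870968 + 26084)/(49635 - 2036) = (22721484917/870968)/47599 = (22721484917/870968)*(1/47599) = 22721484917/41457205832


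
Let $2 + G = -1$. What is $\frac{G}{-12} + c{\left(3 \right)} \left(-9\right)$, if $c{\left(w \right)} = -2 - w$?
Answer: $\frac{181}{4} \approx 45.25$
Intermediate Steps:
$G = -3$ ($G = -2 - 1 = -3$)
$\frac{G}{-12} + c{\left(3 \right)} \left(-9\right) = - \frac{3}{-12} + \left(-2 - 3\right) \left(-9\right) = \left(-3\right) \left(- \frac{1}{12}\right) + \left(-2 - 3\right) \left(-9\right) = \frac{1}{4} - -45 = \frac{1}{4} + 45 = \frac{181}{4}$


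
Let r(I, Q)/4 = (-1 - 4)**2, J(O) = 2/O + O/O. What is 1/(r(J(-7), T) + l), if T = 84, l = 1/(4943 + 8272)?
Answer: 13215/1321501 ≈ 0.010000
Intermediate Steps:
l = 1/13215 ≈ 7.5672e-5
J(O) = 1 + 2/O (J(O) = 2/O + 1 = 1 + 2/O)
r(I, Q) = 100 (r(I, Q) = 4*(-1 - 4)**2 = 4*(-5)**2 = 4*25 = 100)
1/(r(J(-7), T) + l) = 1/(100 + 1/13215) = 1/(1321501/13215) = 13215/1321501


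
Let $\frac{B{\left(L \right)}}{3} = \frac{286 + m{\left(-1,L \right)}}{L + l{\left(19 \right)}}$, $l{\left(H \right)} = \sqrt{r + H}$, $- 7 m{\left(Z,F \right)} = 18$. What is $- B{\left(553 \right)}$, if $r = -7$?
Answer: $- \frac{470208}{305797} + \frac{11904 \sqrt{3}}{2140579} \approx -1.528$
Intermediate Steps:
$m{\left(Z,F \right)} = - \frac{18}{7}$ ($m{\left(Z,F \right)} = \left(- \frac{1}{7}\right) 18 = - \frac{18}{7}$)
$l{\left(H \right)} = \sqrt{-7 + H}$
$B{\left(L \right)} = \frac{5952}{7 \left(L + 2 \sqrt{3}\right)}$ ($B{\left(L \right)} = 3 \frac{286 - \frac{18}{7}}{L + \sqrt{-7 + 19}} = 3 \frac{1984}{7 \left(L + \sqrt{12}\right)} = 3 \frac{1984}{7 \left(L + 2 \sqrt{3}\right)} = \frac{5952}{7 \left(L + 2 \sqrt{3}\right)}$)
$- B{\left(553 \right)} = - \frac{5952}{7 \left(553 + 2 \sqrt{3}\right)}$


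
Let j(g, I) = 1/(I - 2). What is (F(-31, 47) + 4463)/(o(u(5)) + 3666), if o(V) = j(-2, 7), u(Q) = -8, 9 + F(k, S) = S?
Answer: 22505/18331 ≈ 1.2277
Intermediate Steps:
F(k, S) = -9 + S
j(g, I) = 1/(-2 + I)
o(V) = ⅕ (o(V) = 1/(-2 + 7) = 1/5 = ⅕)
(F(-31, 47) + 4463)/(o(u(5)) + 3666) = ((-9 + 47) + 4463)/(⅕ + 3666) = (38 + 4463)/(18331/5) = 4501*(5/18331) = 22505/18331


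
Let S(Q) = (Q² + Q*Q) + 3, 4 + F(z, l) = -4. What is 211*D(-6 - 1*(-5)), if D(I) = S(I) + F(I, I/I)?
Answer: -633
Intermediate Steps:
F(z, l) = -8 (F(z, l) = -4 - 4 = -8)
S(Q) = 3 + 2*Q² (S(Q) = (Q² + Q²) + 3 = 2*Q² + 3 = 3 + 2*Q²)
D(I) = -5 + 2*I² (D(I) = (3 + 2*I²) - 8 = -5 + 2*I²)
211*D(-6 - 1*(-5)) = 211*(-5 + 2*(-6 - 1*(-5))²) = 211*(-5 + 2*(-6 + 5)²) = 211*(-5 + 2*(-1)²) = 211*(-5 + 2*1) = 211*(-5 + 2) = 211*(-3) = -633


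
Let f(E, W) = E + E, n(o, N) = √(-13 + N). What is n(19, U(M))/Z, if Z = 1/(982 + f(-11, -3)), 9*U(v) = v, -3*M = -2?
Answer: 320*I*√1047/3 ≈ 3451.5*I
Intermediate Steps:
M = ⅔ (M = -⅓*(-2) = ⅔ ≈ 0.66667)
U(v) = v/9
f(E, W) = 2*E
Z = 1/960 (Z = 1/(982 + 2*(-11)) = 1/(982 - 22) = 1/960 ≈ 0.0010417)
n(19, U(M))/Z = √(-13 + (⅑)*(⅔))/(1/960) = √(-13 + 2/27)*960 = √(-349/27)*960 = (I*√1047/9)*960 = 320*I*√1047/3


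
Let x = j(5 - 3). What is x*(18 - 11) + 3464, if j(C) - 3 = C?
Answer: 3499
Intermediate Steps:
j(C) = 3 + C
x = 5 (x = 3 + (5 - 3) = 3 + 2 = 5)
x*(18 - 11) + 3464 = 5*(18 - 11) + 3464 = 5*7 + 3464 = 35 + 3464 = 3499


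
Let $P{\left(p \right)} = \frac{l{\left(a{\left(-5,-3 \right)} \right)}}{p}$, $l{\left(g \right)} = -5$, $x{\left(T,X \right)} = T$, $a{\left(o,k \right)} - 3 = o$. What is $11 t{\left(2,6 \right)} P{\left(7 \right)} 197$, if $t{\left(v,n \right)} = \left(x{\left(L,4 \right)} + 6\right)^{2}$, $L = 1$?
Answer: $-75845$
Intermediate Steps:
$a{\left(o,k \right)} = 3 + o$
$t{\left(v,n \right)} = 49$ ($t{\left(v,n \right)} = \left(1 + 6\right)^{2} = 7^{2} = 49$)
$P{\left(p \right)} = - \frac{5}{p}$
$11 t{\left(2,6 \right)} P{\left(7 \right)} 197 = 11 \cdot 49 \left(- \frac{5}{7}\right) 197 = 539 \left(\left(-5\right) \frac{1}{7}\right) 197 = 539 \left(- \frac{5}{7}\right) 197 = \left(-385\right) 197 = -75845$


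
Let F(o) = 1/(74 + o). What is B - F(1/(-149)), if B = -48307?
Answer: -532584824/11025 ≈ -48307.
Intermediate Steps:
B - F(1/(-149)) = -48307 - 1/(74 + 1/(-149)) = -48307 - 1/(74 - 1/149) = -48307 - 1/11025/149 = -48307 - 1*149/11025 = -48307 - 149/11025 = -532584824/11025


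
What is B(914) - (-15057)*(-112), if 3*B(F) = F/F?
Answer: -5059151/3 ≈ -1.6864e+6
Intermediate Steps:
B(F) = 1/3 (B(F) = (F/F)/3 = (1/3)*1 = 1/3)
B(914) - (-15057)*(-112) = 1/3 - (-15057)*(-112) = 1/3 - 1*1686384 = 1/3 - 1686384 = -5059151/3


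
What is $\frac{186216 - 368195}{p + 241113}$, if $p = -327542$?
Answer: $\frac{25997}{12347} \approx 2.1055$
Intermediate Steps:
$\frac{186216 - 368195}{p + 241113} = \frac{186216 - 368195}{-327542 + 241113} = - \frac{181979}{-86429} = \left(-181979\right) \left(- \frac{1}{86429}\right) = \frac{25997}{12347}$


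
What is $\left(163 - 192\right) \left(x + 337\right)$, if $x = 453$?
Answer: $-22910$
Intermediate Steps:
$\left(163 - 192\right) \left(x + 337\right) = \left(163 - 192\right) \left(453 + 337\right) = \left(163 - 192\right) 790 = \left(-29\right) 790 = -22910$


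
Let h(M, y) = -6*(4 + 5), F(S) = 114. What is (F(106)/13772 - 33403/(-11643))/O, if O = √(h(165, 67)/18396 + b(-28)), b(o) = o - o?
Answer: -230676709*I*√3066/240521094 ≈ -53.105*I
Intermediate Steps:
h(M, y) = -54 (h(M, y) = -6*9 = -54)
b(o) = 0
O = I*√3066/1022 (O = √(-54/18396 + 0) = √(-54*1/18396 + 0) = √(-3/1022 + 0) = √(-3/1022) = I*√3066/1022 ≈ 0.05418*I)
(F(106)/13772 - 33403/(-11643))/O = (114/13772 - 33403/(-11643))/((I*√3066/1022)) = (114*(1/13772) - 33403*(-1/11643))*(-I*√3066/3) = (57/6886 + 33403/11643)*(-I*√3066/3) = 230676709*(-I*√3066/3)/80173698 = -230676709*I*√3066/240521094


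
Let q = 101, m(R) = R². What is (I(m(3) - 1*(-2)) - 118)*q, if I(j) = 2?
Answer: -11716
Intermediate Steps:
(I(m(3) - 1*(-2)) - 118)*q = (2 - 118)*101 = -116*101 = -11716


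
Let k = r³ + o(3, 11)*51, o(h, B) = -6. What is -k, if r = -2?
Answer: 314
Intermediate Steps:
k = -314 (k = (-2)³ - 6*51 = -8 - 306 = -314)
-k = -1*(-314) = 314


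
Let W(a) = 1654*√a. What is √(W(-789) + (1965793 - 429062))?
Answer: √(1536731 + 1654*I*√789) ≈ 1239.8 + 18.74*I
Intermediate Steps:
√(W(-789) + (1965793 - 429062)) = √(1654*√(-789) + (1965793 - 429062)) = √(1654*(I*√789) + 1536731) = √(1654*I*√789 + 1536731) = √(1536731 + 1654*I*√789)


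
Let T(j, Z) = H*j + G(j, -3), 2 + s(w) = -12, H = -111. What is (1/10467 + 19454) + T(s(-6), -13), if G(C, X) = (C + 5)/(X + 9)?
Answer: 439750073/20934 ≈ 21007.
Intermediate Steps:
s(w) = -14 (s(w) = -2 - 12 = -14)
G(C, X) = (5 + C)/(9 + X)
T(j, Z) = ⅚ - 665*j/6 (T(j, Z) = -111*j + (5 + j)/(9 - 3) = -111*j + (5 + j)/6 = -111*j + (⅚ + j/6) = ⅚ - 665*j/6)
(1/10467 + 19454) + T(s(-6), -13) = (1/10467 + 19454) + (⅚ - 665/6*(-14)) = (1/10467 + 19454) + (⅚ + 4655/3) = 203625019/10467 + 3105/2 = 439750073/20934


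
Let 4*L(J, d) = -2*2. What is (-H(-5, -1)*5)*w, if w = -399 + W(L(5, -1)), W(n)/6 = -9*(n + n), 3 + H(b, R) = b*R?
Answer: 2910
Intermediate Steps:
L(J, d) = -1 (L(J, d) = (-2*2)/4 = (¼)*(-4) = -1)
H(b, R) = -3 + R*b (H(b, R) = -3 + b*R = -3 + R*b)
W(n) = -108*n (W(n) = 6*(-9*(n + n)) = 6*(-18*n) = -108*n)
w = -291 (w = -399 - 108*(-1) = -399 + 108 = -291)
(-H(-5, -1)*5)*w = (-(-3 - 1*(-5))*5)*(-291) = (-(-3 + 5)*5)*(-291) = (-1*2*5)*(-291) = -2*5*(-291) = -10*(-291) = 2910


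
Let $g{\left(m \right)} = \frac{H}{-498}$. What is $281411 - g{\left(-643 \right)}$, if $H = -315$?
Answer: $\frac{46714121}{166} \approx 2.8141 \cdot 10^{5}$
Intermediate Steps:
$g{\left(m \right)} = \frac{105}{166}$ ($g{\left(m \right)} = - \frac{315}{-498} = \left(-315\right) \left(- \frac{1}{498}\right) = \frac{105}{166}$)
$281411 - g{\left(-643 \right)} = 281411 - \frac{105}{166} = \frac{46714121}{166}$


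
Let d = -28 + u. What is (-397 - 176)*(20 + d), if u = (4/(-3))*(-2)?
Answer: 3056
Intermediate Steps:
u = 8/3 (u = (4*(-1/3))*(-2) = -4/3*(-2) = 8/3 ≈ 2.6667)
d = -76/3 (d = -28 + 8/3 = -76/3 ≈ -25.333)
(-397 - 176)*(20 + d) = (-397 - 176)*(20 - 76/3) = -573*(-16/3) = 3056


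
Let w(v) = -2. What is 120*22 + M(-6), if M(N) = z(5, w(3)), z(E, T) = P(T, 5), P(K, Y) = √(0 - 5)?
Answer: 2640 + I*√5 ≈ 2640.0 + 2.2361*I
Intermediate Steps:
P(K, Y) = I*√5 (P(K, Y) = √(-5) = I*√5)
z(E, T) = I*√5
M(N) = I*√5
120*22 + M(-6) = 120*22 + I*√5 = 2640 + I*√5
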